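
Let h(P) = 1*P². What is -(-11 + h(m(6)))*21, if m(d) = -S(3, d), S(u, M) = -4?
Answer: -105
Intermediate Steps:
m(d) = 4 (m(d) = -1*(-4) = 4)
h(P) = P²
-(-11 + h(m(6)))*21 = -(-11 + 4²)*21 = -(-11 + 16)*21 = -5*21 = -1*105 = -105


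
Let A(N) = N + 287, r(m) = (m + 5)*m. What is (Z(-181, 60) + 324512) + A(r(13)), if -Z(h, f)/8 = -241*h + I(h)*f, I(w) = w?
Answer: 62945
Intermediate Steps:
Z(h, f) = 1928*h - 8*f*h (Z(h, f) = -8*(-241*h + h*f) = -8*(-241*h + f*h) = 1928*h - 8*f*h)
r(m) = m*(5 + m) (r(m) = (5 + m)*m = m*(5 + m))
A(N) = 287 + N
(Z(-181, 60) + 324512) + A(r(13)) = (8*(-181)*(241 - 1*60) + 324512) + (287 + 13*(5 + 13)) = (8*(-181)*(241 - 60) + 324512) + (287 + 13*18) = (8*(-181)*181 + 324512) + (287 + 234) = (-262088 + 324512) + 521 = 62424 + 521 = 62945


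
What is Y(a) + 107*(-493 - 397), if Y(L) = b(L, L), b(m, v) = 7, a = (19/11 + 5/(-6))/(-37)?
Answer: -95223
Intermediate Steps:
a = -59/2442 (a = (19*(1/11) + 5*(-1/6))*(-1/37) = (19/11 - 5/6)*(-1/37) = (59/66)*(-1/37) = -59/2442 ≈ -0.024161)
Y(L) = 7
Y(a) + 107*(-493 - 397) = 7 + 107*(-493 - 397) = 7 + 107*(-890) = 7 - 95230 = -95223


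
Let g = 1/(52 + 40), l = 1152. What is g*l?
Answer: 288/23 ≈ 12.522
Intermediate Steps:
g = 1/92 ≈ 0.010870
g*l = (1/92)*1152 = 288/23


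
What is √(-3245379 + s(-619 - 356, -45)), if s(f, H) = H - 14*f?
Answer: 3*I*√359086 ≈ 1797.7*I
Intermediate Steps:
√(-3245379 + s(-619 - 356, -45)) = √(-3245379 + (-45 - 14*(-619 - 356))) = √(-3245379 + (-45 - 14*(-975))) = √(-3245379 + (-45 + 13650)) = √(-3245379 + 13605) = √(-3231774) = 3*I*√359086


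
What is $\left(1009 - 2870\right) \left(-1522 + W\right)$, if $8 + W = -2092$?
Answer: $6740542$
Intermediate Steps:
$W = -2100$ ($W = -8 - 2092 = -2100$)
$\left(1009 - 2870\right) \left(-1522 + W\right) = \left(1009 - 2870\right) \left(-1522 - 2100\right) = \left(-1861\right) \left(-3622\right) = 6740542$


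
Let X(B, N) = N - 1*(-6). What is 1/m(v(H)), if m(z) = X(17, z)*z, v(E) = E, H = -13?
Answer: 1/91 ≈ 0.010989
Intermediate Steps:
X(B, N) = 6 + N (X(B, N) = N + 6 = 6 + N)
m(z) = z*(6 + z) (m(z) = (6 + z)*z = z*(6 + z))
1/m(v(H)) = 1/(-13*(6 - 13)) = 1/(-13*(-7)) = 1/91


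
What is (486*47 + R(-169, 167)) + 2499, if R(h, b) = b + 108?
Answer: 25616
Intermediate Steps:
R(h, b) = 108 + b
(486*47 + R(-169, 167)) + 2499 = (486*47 + (108 + 167)) + 2499 = (22842 + 275) + 2499 = 23117 + 2499 = 25616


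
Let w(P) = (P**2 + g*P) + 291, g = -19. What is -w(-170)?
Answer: -32421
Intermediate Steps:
w(P) = 291 + P**2 - 19*P (w(P) = (P**2 - 19*P) + 291 = 291 + P**2 - 19*P)
-w(-170) = -(291 + (-170)**2 - 19*(-170)) = -(291 + 28900 + 3230) = -1*32421 = -32421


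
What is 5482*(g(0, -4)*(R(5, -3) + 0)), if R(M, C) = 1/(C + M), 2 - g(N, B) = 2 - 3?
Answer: 8223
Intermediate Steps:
g(N, B) = 3 (g(N, B) = 2 - (2 - 3) = 2 - 1*(-1) = 2 + 1 = 3)
5482*(g(0, -4)*(R(5, -3) + 0)) = 5482*(3*(1/(-3 + 5) + 0)) = 5482*(3*(1/2 + 0)) = 5482*(3*(½ + 0)) = 5482*(3*(½)) = 5482*(3/2) = 8223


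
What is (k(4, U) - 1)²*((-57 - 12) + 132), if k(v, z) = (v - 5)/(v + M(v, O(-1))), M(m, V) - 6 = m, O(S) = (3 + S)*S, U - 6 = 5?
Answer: 2025/28 ≈ 72.321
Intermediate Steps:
U = 11 (U = 6 + 5 = 11)
O(S) = S*(3 + S)
M(m, V) = 6 + m
k(v, z) = (-5 + v)/(6 + 2*v) (k(v, z) = (v - 5)/(v + (6 + v)) = (-5 + v)/(6 + 2*v))
(k(4, U) - 1)²*((-57 - 12) + 132) = ((-5 + 4)/(2*(3 + 4)) - 1)²*((-57 - 12) + 132) = ((½)*(-1)/7 - 1)²*(-69 + 132) = ((½)*(⅐)*(-1) - 1)²*63 = (-1/14 - 1)²*63 = (-15/14)²*63 = (225/196)*63 = 2025/28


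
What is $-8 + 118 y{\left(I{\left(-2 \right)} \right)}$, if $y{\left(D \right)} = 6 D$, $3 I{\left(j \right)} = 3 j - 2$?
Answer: $-1896$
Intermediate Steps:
$I{\left(j \right)} = - \frac{2}{3} + j$ ($I{\left(j \right)} = \frac{3 j - 2}{3} = \frac{-2 + 3 j}{3} = - \frac{2}{3} + j$)
$-8 + 118 y{\left(I{\left(-2 \right)} \right)} = -8 + 118 \cdot 6 \left(- \frac{2}{3} - 2\right) = -8 + 118 \cdot 6 \left(- \frac{8}{3}\right) = -8 + 118 \left(-16\right) = -8 - 1888 = -1896$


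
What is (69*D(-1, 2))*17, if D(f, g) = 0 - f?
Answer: 1173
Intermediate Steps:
D(f, g) = -f
(69*D(-1, 2))*17 = (69*(-1*(-1)))*17 = (69*1)*17 = 69*17 = 1173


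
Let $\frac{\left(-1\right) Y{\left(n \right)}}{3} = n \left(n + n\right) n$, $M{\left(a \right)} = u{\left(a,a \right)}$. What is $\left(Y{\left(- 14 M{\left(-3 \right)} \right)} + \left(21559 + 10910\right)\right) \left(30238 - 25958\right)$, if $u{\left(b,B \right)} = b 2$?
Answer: $-15081671400$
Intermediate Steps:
$u{\left(b,B \right)} = 2 b$
$M{\left(a \right)} = 2 a$
$Y{\left(n \right)} = - 6 n^{3}$ ($Y{\left(n \right)} = - 3 n \left(n + n\right) n = - 3 n 2 n n = - 3 \cdot 2 n^{2} n = - 3 \cdot 2 n^{3} = - 6 n^{3}$)
$\left(Y{\left(- 14 M{\left(-3 \right)} \right)} + \left(21559 + 10910\right)\right) \left(30238 - 25958\right) = \left(- 6 \left(- 14 \cdot 2 \left(-3\right)\right)^{3} + \left(21559 + 10910\right)\right) \left(30238 - 25958\right) = \left(- 6 \left(\left(-14\right) \left(-6\right)\right)^{3} + 32469\right) 4280 = \left(- 6 \cdot 84^{3} + 32469\right) 4280 = \left(\left(-6\right) 592704 + 32469\right) 4280 = \left(-3556224 + 32469\right) 4280 = \left(-3523755\right) 4280 = -15081671400$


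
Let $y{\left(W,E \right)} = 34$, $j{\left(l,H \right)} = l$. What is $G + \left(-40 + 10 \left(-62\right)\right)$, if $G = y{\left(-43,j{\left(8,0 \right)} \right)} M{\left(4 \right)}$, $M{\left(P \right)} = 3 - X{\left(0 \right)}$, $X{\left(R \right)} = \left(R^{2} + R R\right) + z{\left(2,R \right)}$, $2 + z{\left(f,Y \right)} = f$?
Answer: $-558$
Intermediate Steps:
$z{\left(f,Y \right)} = -2 + f$
$X{\left(R \right)} = 2 R^{2}$ ($X{\left(R \right)} = \left(R^{2} + R R\right) + \left(-2 + 2\right) = \left(R^{2} + R^{2}\right) + 0 = 2 R^{2} + 0 = 2 R^{2}$)
$M{\left(P \right)} = 3$ ($M{\left(P \right)} = 3 - 2 \cdot 0^{2} = 3 - 2 \cdot 0 = 3 - 0 = 3 + 0 = 3$)
$G = 102$ ($G = 34 \cdot 3 = 102$)
$G + \left(-40 + 10 \left(-62\right)\right) = 102 + \left(-40 + 10 \left(-62\right)\right) = 102 - 660 = -558$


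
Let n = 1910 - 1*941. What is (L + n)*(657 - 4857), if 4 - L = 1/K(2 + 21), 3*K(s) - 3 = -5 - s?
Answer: -4087104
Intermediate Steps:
K(s) = -⅔ - s/3 (K(s) = 1 + (-5 - s)/3 = 1 + (-5/3 - s/3) = -⅔ - s/3)
n = 969 (n = 1910 - 941 = 969)
L = 103/25 (L = 4 - 1/(-⅔ - (2 + 21)/3) = 4 - 1/(-⅔ - ⅓*23) = 4 - 1/(-⅔ - 23/3) = 4 - 1/(-25/3) = 4 - 1*(-3/25) = 4 + 3/25 = 103/25 ≈ 4.1200)
(L + n)*(657 - 4857) = (103/25 + 969)*(657 - 4857) = (24328/25)*(-4200) = -4087104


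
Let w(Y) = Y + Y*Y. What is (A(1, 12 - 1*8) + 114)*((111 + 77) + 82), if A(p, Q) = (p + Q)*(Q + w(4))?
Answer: 63180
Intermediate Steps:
w(Y) = Y + Y²
A(p, Q) = (20 + Q)*(Q + p) (A(p, Q) = (p + Q)*(Q + 4*(1 + 4)) = (Q + p)*(Q + 4*5) = (Q + p)*(Q + 20) = (Q + p)*(20 + Q) = (20 + Q)*(Q + p))
(A(1, 12 - 1*8) + 114)*((111 + 77) + 82) = (((12 - 1*8)² + 20*(12 - 1*8) + 20*1 + (12 - 1*8)*1) + 114)*((111 + 77) + 82) = (((12 - 8)² + 20*(12 - 8) + 20 + (12 - 8)*1) + 114)*(188 + 82) = ((4² + 20*4 + 20 + 4*1) + 114)*270 = ((16 + 80 + 20 + 4) + 114)*270 = (120 + 114)*270 = 234*270 = 63180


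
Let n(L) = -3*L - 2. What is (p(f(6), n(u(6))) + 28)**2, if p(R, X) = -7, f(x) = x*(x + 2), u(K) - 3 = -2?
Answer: 441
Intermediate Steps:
u(K) = 1 (u(K) = 3 - 2 = 1)
f(x) = x*(2 + x)
n(L) = -2 - 3*L
(p(f(6), n(u(6))) + 28)**2 = (-7 + 28)**2 = 21**2 = 441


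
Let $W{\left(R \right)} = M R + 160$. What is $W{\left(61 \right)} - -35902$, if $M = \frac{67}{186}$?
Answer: $\frac{6711619}{186} \approx 36084.0$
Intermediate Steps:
$M = \frac{67}{186}$ ($M = 67 \cdot \frac{1}{186} = \frac{67}{186} \approx 0.36022$)
$W{\left(R \right)} = 160 + \frac{67 R}{186}$ ($W{\left(R \right)} = \frac{67 R}{186} + 160 = 160 + \frac{67 R}{186}$)
$W{\left(61 \right)} - -35902 = \left(160 + \frac{67}{186} \cdot 61\right) - -35902 = \left(160 + \frac{4087}{186}\right) + 35902 = \frac{33847}{186} + 35902 = \frac{6711619}{186}$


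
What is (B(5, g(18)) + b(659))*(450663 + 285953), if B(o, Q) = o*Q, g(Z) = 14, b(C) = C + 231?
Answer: 707151360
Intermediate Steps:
b(C) = 231 + C
B(o, Q) = Q*o
(B(5, g(18)) + b(659))*(450663 + 285953) = (14*5 + (231 + 659))*(450663 + 285953) = (70 + 890)*736616 = 960*736616 = 707151360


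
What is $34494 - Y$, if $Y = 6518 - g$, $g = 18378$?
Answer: $46354$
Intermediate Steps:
$Y = -11860$ ($Y = 6518 - 18378 = -11860$)
$34494 - Y = 34494 - -11860 = 34494 + 11860 = 46354$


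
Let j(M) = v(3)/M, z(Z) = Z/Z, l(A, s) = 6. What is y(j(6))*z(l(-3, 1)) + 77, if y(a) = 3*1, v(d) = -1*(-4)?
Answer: 80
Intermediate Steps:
v(d) = 4
z(Z) = 1
j(M) = 4/M
y(a) = 3
y(j(6))*z(l(-3, 1)) + 77 = 3*1 + 77 = 3 + 77 = 80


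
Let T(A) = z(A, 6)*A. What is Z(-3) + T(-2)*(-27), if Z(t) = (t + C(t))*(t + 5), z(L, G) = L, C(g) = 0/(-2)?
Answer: -114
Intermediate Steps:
C(g) = 0 (C(g) = 0*(-½) = 0)
T(A) = A² (T(A) = A*A = A²)
Z(t) = t*(5 + t) (Z(t) = (t + 0)*(t + 5) = t*(5 + t))
Z(-3) + T(-2)*(-27) = -3*(5 - 3) + (-2)²*(-27) = -3*2 + 4*(-27) = -6 - 108 = -114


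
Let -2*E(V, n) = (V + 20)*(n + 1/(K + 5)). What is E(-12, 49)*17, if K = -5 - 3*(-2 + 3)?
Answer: -9928/3 ≈ -3309.3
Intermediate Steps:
K = -8 (K = -5 - 3 = -8)
E(V, n) = -(20 + V)*(-⅓ + n)/2 (E(V, n) = -(V + 20)*(n + 1/(-8 + 5))/2 = -(20 + V)*(n + 1/(-3))/2 = -(20 + V)*(n - ⅓)/2 = -(20 + V)*(-⅓ + n)/2)
E(-12, 49)*17 = (10/3 - 10*49 + (⅙)*(-12) - ½*(-12)*49)*17 = (10/3 - 490 - 2 + 294)*17 = -584/3*17 = -9928/3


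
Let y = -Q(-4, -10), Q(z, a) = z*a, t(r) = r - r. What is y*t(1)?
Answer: 0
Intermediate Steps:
t(r) = 0
Q(z, a) = a*z
y = -40 (y = -(-10)*(-4) = -1*40 = -40)
y*t(1) = -40*0 = 0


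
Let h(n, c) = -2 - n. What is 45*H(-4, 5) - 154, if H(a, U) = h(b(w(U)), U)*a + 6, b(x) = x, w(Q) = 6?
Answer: 1556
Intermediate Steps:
H(a, U) = 6 - 8*a (H(a, U) = (-2 - 1*6)*a + 6 = (-2 - 6)*a + 6 = -8*a + 6 = 6 - 8*a)
45*H(-4, 5) - 154 = 45*(6 - 8*(-4)) - 154 = 45*(6 + 32) - 154 = 45*38 - 154 = 1710 - 154 = 1556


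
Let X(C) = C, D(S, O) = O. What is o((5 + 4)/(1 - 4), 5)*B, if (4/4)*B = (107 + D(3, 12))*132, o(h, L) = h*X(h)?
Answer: 141372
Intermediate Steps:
o(h, L) = h² (o(h, L) = h*h = h²)
B = 15708 (B = (107 + 12)*132 = 119*132 = 15708)
o((5 + 4)/(1 - 4), 5)*B = ((5 + 4)/(1 - 4))²*15708 = (9/(-3))²*15708 = (9*(-⅓))²*15708 = (-3)²*15708 = 9*15708 = 141372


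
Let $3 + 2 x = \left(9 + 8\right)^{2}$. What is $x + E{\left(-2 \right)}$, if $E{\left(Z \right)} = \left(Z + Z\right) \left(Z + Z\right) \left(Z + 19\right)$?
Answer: $415$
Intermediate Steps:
$E{\left(Z \right)} = 4 Z^{2} \left(19 + Z\right)$ ($E{\left(Z \right)} = 2 Z 2 Z \left(19 + Z\right) = 4 Z^{2} \left(19 + Z\right)$)
$x = 143$ ($x = - \frac{3}{2} + \frac{\left(9 + 8\right)^{2}}{2} = - \frac{3}{2} + \frac{17^{2}}{2} = - \frac{3}{2} + \frac{1}{2} \cdot 289 = - \frac{3}{2} + \frac{289}{2} = 143$)
$x + E{\left(-2 \right)} = 143 + 4 \left(-2\right)^{2} \left(19 - 2\right) = 143 + 4 \cdot 4 \cdot 17 = 143 + 272 = 415$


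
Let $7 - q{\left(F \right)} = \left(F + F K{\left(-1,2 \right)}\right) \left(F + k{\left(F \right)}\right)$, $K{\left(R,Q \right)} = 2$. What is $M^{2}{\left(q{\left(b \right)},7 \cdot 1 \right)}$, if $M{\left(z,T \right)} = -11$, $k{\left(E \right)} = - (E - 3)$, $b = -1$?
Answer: $121$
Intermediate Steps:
$k{\left(E \right)} = 3 - E$ ($k{\left(E \right)} = - (-3 + E) = 3 - E$)
$q{\left(F \right)} = 7 - 9 F$ ($q{\left(F \right)} = 7 - \left(F + F 2\right) \left(F - \left(-3 + F\right)\right) = 7 - \left(F + 2 F\right) 3 = 7 - 3 F 3 = 7 - 9 F$)
$M^{2}{\left(q{\left(b \right)},7 \cdot 1 \right)} = \left(-11\right)^{2} = 121$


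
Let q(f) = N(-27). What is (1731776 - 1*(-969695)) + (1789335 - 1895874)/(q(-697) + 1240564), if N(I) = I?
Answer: 3351274623388/1240537 ≈ 2.7015e+6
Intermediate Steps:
q(f) = -27
(1731776 - 1*(-969695)) + (1789335 - 1895874)/(q(-697) + 1240564) = (1731776 - 1*(-969695)) + (1789335 - 1895874)/(-27 + 1240564) = (1731776 + 969695) - 106539/1240537 = 2701471 - 106539*1/1240537 = 2701471 - 106539/1240537 = 3351274623388/1240537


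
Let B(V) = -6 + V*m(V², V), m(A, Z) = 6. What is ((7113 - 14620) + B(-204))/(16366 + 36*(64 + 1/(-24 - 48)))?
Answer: -17474/37339 ≈ -0.46798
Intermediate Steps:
B(V) = -6 + 6*V (B(V) = -6 + V*6 = -6 + 6*V)
((7113 - 14620) + B(-204))/(16366 + 36*(64 + 1/(-24 - 48))) = ((7113 - 14620) + (-6 + 6*(-204)))/(16366 + 36*(64 + 1/(-24 - 48))) = (-7507 + (-6 - 1224))/(16366 + 36*(64 + 1/(-72))) = (-7507 - 1230)/(16366 + 36*(64 - 1/72)) = -8737/(16366 + 36*(4607/72)) = -8737/(16366 + 4607/2) = -8737/37339/2 = -8737*2/37339 = -17474/37339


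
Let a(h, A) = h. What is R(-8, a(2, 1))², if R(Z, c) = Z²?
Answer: 4096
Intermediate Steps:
R(-8, a(2, 1))² = ((-8)²)² = 64² = 4096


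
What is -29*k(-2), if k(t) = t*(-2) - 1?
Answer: -87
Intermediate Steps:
k(t) = -1 - 2*t (k(t) = -2*t - 1 = -1 - 2*t)
-29*k(-2) = -29*(-1 - 2*(-2)) = -29*(-1 + 4) = -29*3 = -87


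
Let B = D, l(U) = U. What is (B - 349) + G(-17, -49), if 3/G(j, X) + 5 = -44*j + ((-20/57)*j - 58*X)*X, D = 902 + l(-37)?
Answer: 4082599569/7912015 ≈ 516.00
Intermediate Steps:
D = 865 (D = 902 - 37 = 865)
G(j, X) = 3/(-5 - 44*j + X*(-58*X - 20*j/57)) (G(j, X) = 3/(-5 + (-44*j + ((-20/57)*j - 58*X)*X)) = 3/(-5 + (-44*j + ((-20*1/57)*j - 58*X)*X)) = 3/(-5 + (-44*j + (-20*j/57 - 58*X)*X)) = 3/(-5 + (-44*j + (-58*X - 20*j/57)*X)) = 3/(-5 + (-44*j + X*(-58*X - 20*j/57))) = 3/(-5 - 44*j + X*(-58*X - 20*j/57)))
B = 865
(B - 349) + G(-17, -49) = (865 - 349) - 171/(285 + 2508*(-17) + 3306*(-49)² + 20*(-49)*(-17)) = 516 - 171/(285 - 42636 + 3306*2401 + 16660) = 516 - 171/(285 - 42636 + 7937706 + 16660) = 516 - 171/7912015 = 4082599569/7912015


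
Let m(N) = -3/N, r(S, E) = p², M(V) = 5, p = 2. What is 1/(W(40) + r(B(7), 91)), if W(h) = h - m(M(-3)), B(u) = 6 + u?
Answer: 5/223 ≈ 0.022422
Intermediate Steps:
r(S, E) = 4 (r(S, E) = 2² = 4)
W(h) = ⅗ + h (W(h) = h - (-3)/5 = h - 1*(-⅗) = h + ⅗ = ⅗ + h)
1/(W(40) + r(B(7), 91)) = 1/((⅗ + 40) + 4) = 1/(203/5 + 4) = 1/(223/5) = 5/223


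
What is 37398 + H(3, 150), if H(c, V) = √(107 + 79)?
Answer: 37398 + √186 ≈ 37412.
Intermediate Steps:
H(c, V) = √186
37398 + H(3, 150) = 37398 + √186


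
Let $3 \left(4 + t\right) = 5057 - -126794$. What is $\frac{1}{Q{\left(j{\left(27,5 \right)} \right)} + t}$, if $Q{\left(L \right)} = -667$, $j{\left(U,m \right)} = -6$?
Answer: $\frac{3}{129838} \approx 2.3106 \cdot 10^{-5}$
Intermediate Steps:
$t = \frac{131839}{3}$ ($t = -4 + \frac{5057 - -126794}{3} = -4 + \frac{5057 + 126794}{3} = -4 + \frac{1}{3} \cdot 131851 = -4 + \frac{131851}{3} = \frac{131839}{3} \approx 43946.0$)
$\frac{1}{Q{\left(j{\left(27,5 \right)} \right)} + t} = \frac{1}{-667 + \frac{131839}{3}} = \frac{1}{\frac{129838}{3}} = \frac{3}{129838}$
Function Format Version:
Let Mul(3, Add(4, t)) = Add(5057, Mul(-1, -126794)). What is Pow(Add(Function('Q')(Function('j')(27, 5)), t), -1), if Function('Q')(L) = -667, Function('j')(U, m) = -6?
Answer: Rational(3, 129838) ≈ 2.3106e-5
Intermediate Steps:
t = Rational(131839, 3) (t = Add(-4, Mul(Rational(1, 3), Add(5057, Mul(-1, -126794)))) = Add(-4, Mul(Rational(1, 3), Add(5057, 126794))) = Add(-4, Mul(Rational(1, 3), 131851)) = Add(-4, Rational(131851, 3)) = Rational(131839, 3) ≈ 43946.)
Pow(Add(Function('Q')(Function('j')(27, 5)), t), -1) = Pow(Add(-667, Rational(131839, 3)), -1) = Pow(Rational(129838, 3), -1) = Rational(3, 129838)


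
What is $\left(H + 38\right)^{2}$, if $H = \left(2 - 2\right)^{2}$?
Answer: $1444$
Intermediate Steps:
$H = 0$ ($H = 0^{2} = 0$)
$\left(H + 38\right)^{2} = \left(0 + 38\right)^{2} = 38^{2} = 1444$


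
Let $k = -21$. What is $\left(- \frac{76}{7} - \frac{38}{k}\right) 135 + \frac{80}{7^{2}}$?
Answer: $- \frac{59770}{49} \approx -1219.8$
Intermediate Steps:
$\left(- \frac{76}{7} - \frac{38}{k}\right) 135 + \frac{80}{7^{2}} = \left(- \frac{76}{7} - \frac{38}{-21}\right) 135 + \frac{80}{7^{2}} = \left(\left(-76\right) \frac{1}{7} - - \frac{38}{21}\right) 135 + \frac{80}{49} = \left(- \frac{76}{7} + \frac{38}{21}\right) 135 + 80 \cdot \frac{1}{49} = \left(- \frac{190}{21}\right) 135 + \frac{80}{49} = - \frac{8550}{7} + \frac{80}{49} = - \frac{59770}{49}$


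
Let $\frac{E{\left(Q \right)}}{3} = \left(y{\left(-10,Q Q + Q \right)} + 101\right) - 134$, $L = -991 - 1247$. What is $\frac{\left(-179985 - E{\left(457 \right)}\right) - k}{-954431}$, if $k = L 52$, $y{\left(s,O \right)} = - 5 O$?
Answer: $- \frac{3076080}{954431} \approx -3.2229$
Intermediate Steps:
$L = -2238$
$E{\left(Q \right)} = -99 - 15 Q - 15 Q^{2}$ ($E{\left(Q \right)} = 3 \left(\left(- 5 \left(Q Q + Q\right) + 101\right) - 134\right) = 3 \left(\left(- 5 \left(Q^{2} + Q\right) + 101\right) - 134\right) = 3 \left(\left(- 5 \left(Q + Q^{2}\right) + 101\right) - 134\right) = 3 \left(\left(\left(- 5 Q - 5 Q^{2}\right) + 101\right) - 134\right) = 3 \left(\left(101 - 5 Q - 5 Q^{2}\right) - 134\right) = 3 \left(-33 - 5 Q - 5 Q^{2}\right) = -99 - 15 Q - 15 Q^{2}$)
$k = -116376$ ($k = \left(-2238\right) 52 = -116376$)
$\frac{\left(-179985 - E{\left(457 \right)}\right) - k}{-954431} = \frac{\left(-179985 - \left(-99 - 6855 \left(1 + 457\right)\right)\right) - -116376}{-954431} = \left(\left(-179985 - \left(-99 - 6855 \cdot 458\right)\right) + 116376\right) \left(- \frac{1}{954431}\right) = \left(\left(-179985 - \left(-99 - 3139590\right)\right) + 116376\right) \left(- \frac{1}{954431}\right) = \left(\left(-179985 - -3139689\right) + 116376\right) \left(- \frac{1}{954431}\right) = \left(\left(-179985 + 3139689\right) + 116376\right) \left(- \frac{1}{954431}\right) = \left(2959704 + 116376\right) \left(- \frac{1}{954431}\right) = 3076080 \left(- \frac{1}{954431}\right) = - \frac{3076080}{954431}$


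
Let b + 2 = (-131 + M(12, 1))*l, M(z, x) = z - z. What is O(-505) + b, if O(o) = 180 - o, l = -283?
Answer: 37756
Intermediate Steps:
M(z, x) = 0
b = 37071 (b = -2 + (-131 + 0)*(-283) = -2 - 131*(-283) = -2 + 37073 = 37071)
O(-505) + b = (180 - 1*(-505)) + 37071 = (180 + 505) + 37071 = 685 + 37071 = 37756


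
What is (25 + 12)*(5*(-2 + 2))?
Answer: 0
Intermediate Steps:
(25 + 12)*(5*(-2 + 2)) = 37*(5*0) = 37*0 = 0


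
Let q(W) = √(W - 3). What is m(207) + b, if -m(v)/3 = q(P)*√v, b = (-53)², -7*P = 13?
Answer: 2809 - 9*I*√5474/7 ≈ 2809.0 - 95.125*I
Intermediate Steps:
P = -13/7 (P = -⅐*13 = -13/7 ≈ -1.8571)
q(W) = √(-3 + W)
b = 2809
m(v) = -3*I*√238*√v/7 (m(v) = -3*√(-3 - 13/7)*√v = -3*√(-34/7)*√v = -3*I*√238/7*√v = -3*I*√238*√v/7)
m(207) + b = -3*I*√238*√207/7 + 2809 = -3*I*√238*3*√23/7 + 2809 = -9*I*√5474/7 + 2809 = 2809 - 9*I*√5474/7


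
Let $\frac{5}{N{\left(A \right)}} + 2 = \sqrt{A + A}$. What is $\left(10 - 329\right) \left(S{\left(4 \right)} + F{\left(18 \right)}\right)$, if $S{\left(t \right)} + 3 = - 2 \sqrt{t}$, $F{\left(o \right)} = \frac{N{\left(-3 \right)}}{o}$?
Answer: $\frac{40513}{18} + \frac{319 i \sqrt{6}}{36} \approx 2250.7 + 21.705 i$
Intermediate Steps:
$N{\left(A \right)} = \frac{5}{-2 + \sqrt{2} \sqrt{A}}$ ($N{\left(A \right)} = \frac{5}{-2 + \sqrt{A + A}} = \frac{5}{-2 + \sqrt{2 A}} = \frac{5}{-2 + \sqrt{2} \sqrt{A}}$)
$F{\left(o \right)} = \frac{5}{o \left(-2 + i \sqrt{6}\right)}$ ($F{\left(o \right)} = \frac{5 \frac{1}{-2 + \sqrt{2} \sqrt{-3}}}{o} = \frac{5 \frac{1}{-2 + \sqrt{2} i \sqrt{3}}}{o} = \frac{5 \frac{1}{-2 + i \sqrt{6}}}{o} = \frac{5}{o \left(-2 + i \sqrt{6}\right)}$)
$S{\left(t \right)} = -3 - 2 \sqrt{t}$
$\left(10 - 329\right) \left(S{\left(4 \right)} + F{\left(18 \right)}\right) = \left(10 - 329\right) \left(\left(-3 - 2 \sqrt{4}\right) - \frac{5}{18 \left(2 - i \sqrt{6}\right)}\right) = - 319 \left(\left(-3 - 4\right) - \frac{5}{18 \left(2 - i \sqrt{6}\right)}\right) = - 319 \left(-7 - \frac{5}{18 \left(2 - i \sqrt{6}\right)}\right) = 2233 + \frac{1595}{18 \left(2 - i \sqrt{6}\right)}$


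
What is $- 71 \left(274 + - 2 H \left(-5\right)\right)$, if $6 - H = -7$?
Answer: $-28684$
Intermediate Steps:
$H = 13$ ($H = 6 - -7 = 6 + 7 = 13$)
$- 71 \left(274 + - 2 H \left(-5\right)\right) = - 71 \left(274 + \left(-2\right) 13 \left(-5\right)\right) = - 71 \left(274 - -130\right) = - 71 \left(274 + 130\right) = \left(-71\right) 404 = -28684$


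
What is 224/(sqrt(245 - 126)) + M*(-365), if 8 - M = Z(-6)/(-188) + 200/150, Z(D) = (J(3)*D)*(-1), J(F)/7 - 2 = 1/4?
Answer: -2951755/1128 + 32*sqrt(119)/17 ≈ -2596.3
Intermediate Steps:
J(F) = 63/4 (J(F) = 14 + 7*(1/4) = 14 + 7/4 = 63/4)
Z(D) = -63*D/4 (Z(D) = (63*D/4)*(-1) = -63*D/4)
M = 8087/1128 (M = 8 - (-63/4*(-6)/(-188) + 200/150) = 8 - ((189/2)*(-1/188) + 200*(1/150)) = 8 - (-189/376 + 4/3) = 8 - 1*937/1128 = 8 - 937/1128 = 8087/1128 ≈ 7.1693)
224/(sqrt(245 - 126)) + M*(-365) = 224/(sqrt(245 - 126)) + (8087/1128)*(-365) = 224/(sqrt(119)) - 2951755/1128 = 224*(sqrt(119)/119) - 2951755/1128 = 32*sqrt(119)/17 - 2951755/1128 = -2951755/1128 + 32*sqrt(119)/17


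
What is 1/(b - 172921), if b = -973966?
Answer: -1/1146887 ≈ -8.7193e-7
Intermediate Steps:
1/(b - 172921) = 1/(-973966 - 172921) = 1/(-1146887) = -1/1146887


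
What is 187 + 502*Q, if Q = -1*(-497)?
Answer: 249681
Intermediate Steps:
Q = 497
187 + 502*Q = 187 + 502*497 = 187 + 249494 = 249681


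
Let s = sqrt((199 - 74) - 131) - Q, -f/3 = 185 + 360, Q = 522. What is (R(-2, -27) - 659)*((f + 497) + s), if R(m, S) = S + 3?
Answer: 1133780 - 683*I*sqrt(6) ≈ 1.1338e+6 - 1673.0*I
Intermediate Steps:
f = -1635 (f = -3*(185 + 360) = -3*545 = -1635)
R(m, S) = 3 + S
s = -522 + I*sqrt(6) (s = sqrt((199 - 74) - 131) - 1*522 = sqrt(125 - 131) - 522 = sqrt(-6) - 522 = I*sqrt(6) - 522 = -522 + I*sqrt(6) ≈ -522.0 + 2.4495*I)
(R(-2, -27) - 659)*((f + 497) + s) = ((3 - 27) - 659)*((-1635 + 497) + (-522 + I*sqrt(6))) = (-24 - 659)*(-1138 + (-522 + I*sqrt(6))) = -683*(-1660 + I*sqrt(6)) = 1133780 - 683*I*sqrt(6)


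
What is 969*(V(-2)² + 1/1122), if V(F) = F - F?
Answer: 19/22 ≈ 0.86364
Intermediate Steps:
V(F) = 0
969*(V(-2)² + 1/1122) = 969*(0² + 1/1122) = 969*(0 + 1/1122) = 969*(1/1122) = 19/22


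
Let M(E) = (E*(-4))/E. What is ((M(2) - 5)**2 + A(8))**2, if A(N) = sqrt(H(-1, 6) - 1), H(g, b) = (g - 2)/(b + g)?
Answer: 32797/5 + 324*I*sqrt(10)/5 ≈ 6559.4 + 204.92*I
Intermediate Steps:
H(g, b) = (-2 + g)/(b + g)
M(E) = -4 (M(E) = (-4*E)/E = -4)
A(N) = 2*I*sqrt(10)/5 (A(N) = sqrt((-2 - 1)/(6 - 1) - 1) = sqrt(-3/5 - 1) = sqrt(-8/5) = 2*I*sqrt(10)/5)
((M(2) - 5)**2 + A(8))**2 = ((-4 - 5)**2 + 2*I*sqrt(10)/5)**2 = ((-9)**2 + 2*I*sqrt(10)/5)**2 = (81 + 2*I*sqrt(10)/5)**2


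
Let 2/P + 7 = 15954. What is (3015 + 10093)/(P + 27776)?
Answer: 104516638/221471937 ≈ 0.47192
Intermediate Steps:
P = 2/15947 (P = 2/(-7 + 15954) = 2/15947 ≈ 0.00012542)
(3015 + 10093)/(P + 27776) = (3015 + 10093)/(2/15947 + 27776) = 13108/(442943874/15947) = 13108*(15947/442943874) = 104516638/221471937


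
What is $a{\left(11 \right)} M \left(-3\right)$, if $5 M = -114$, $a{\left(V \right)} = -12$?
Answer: $- \frac{4104}{5} \approx -820.8$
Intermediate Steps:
$M = - \frac{114}{5}$ ($M = \frac{1}{5} \left(-114\right) = - \frac{114}{5} \approx -22.8$)
$a{\left(11 \right)} M \left(-3\right) = \left(-12\right) \left(- \frac{114}{5}\right) \left(-3\right) = \frac{1368}{5} \left(-3\right) = - \frac{4104}{5}$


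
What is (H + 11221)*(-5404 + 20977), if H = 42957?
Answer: 843713994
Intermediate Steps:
(H + 11221)*(-5404 + 20977) = (42957 + 11221)*(-5404 + 20977) = 54178*15573 = 843713994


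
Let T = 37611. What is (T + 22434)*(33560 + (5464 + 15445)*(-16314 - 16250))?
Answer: -40881465080220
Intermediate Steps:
(T + 22434)*(33560 + (5464 + 15445)*(-16314 - 16250)) = (37611 + 22434)*(33560 + (5464 + 15445)*(-16314 - 16250)) = 60045*(33560 + 20909*(-32564)) = 60045*(33560 - 680880676) = 60045*(-680847116) = -40881465080220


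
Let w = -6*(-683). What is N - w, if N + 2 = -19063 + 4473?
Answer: -18690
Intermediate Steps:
N = -14592 (N = -2 + (-19063 + 4473) = -2 - 14590 = -14592)
w = 4098
N - w = -14592 - 1*4098 = -14592 - 4098 = -18690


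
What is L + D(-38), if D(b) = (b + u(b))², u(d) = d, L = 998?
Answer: 6774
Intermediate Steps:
D(b) = 4*b² (D(b) = (b + b)² = (2*b)² = 4*b²)
L + D(-38) = 998 + 4*(-38)² = 998 + 4*1444 = 998 + 5776 = 6774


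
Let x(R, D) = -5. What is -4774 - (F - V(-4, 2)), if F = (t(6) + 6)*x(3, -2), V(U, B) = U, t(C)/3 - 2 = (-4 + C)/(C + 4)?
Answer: -4715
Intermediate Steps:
t(C) = 6 + 3*(-4 + C)/(4 + C) (t(C) = 6 + 3*((-4 + C)/(C + 4)) = 6 + 3*((-4 + C)/(4 + C)) = 6 + 3*(-4 + C)/(4 + C))
F = -63 (F = (3*(4 + 3*6)/(4 + 6) + 6)*(-5) = (3*(4 + 18)/10 + 6)*(-5) = (3*(⅒)*22 + 6)*(-5) = (33/5 + 6)*(-5) = (63/5)*(-5) = -63)
-4774 - (F - V(-4, 2)) = -4774 - (-63 - 1*(-4)) = -4774 - (-63 + 4) = -4774 - 1*(-59) = -4774 + 59 = -4715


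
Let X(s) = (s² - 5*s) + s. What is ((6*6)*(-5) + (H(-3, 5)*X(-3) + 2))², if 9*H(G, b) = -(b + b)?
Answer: 364816/9 ≈ 40535.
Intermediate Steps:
X(s) = s² - 4*s
H(G, b) = -2*b/9 (H(G, b) = (-(b + b))/9 = (-2*b)/9 = -2*b/9)
((6*6)*(-5) + (H(-3, 5)*X(-3) + 2))² = ((6*6)*(-5) + ((-2/9*5)*(-3*(-4 - 3)) + 2))² = (36*(-5) + (-(-10)*(-7)/3 + 2))² = (-180 + (-10/9*21 + 2))² = (-180 + (-70/3 + 2))² = (-180 - 64/3)² = (-604/3)² = 364816/9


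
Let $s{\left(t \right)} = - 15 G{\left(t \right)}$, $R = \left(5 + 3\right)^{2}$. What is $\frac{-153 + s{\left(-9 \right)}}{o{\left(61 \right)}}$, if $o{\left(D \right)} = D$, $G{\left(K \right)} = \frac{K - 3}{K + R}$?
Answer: $- \frac{27}{11} \approx -2.4545$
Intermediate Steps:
$R = 64$ ($R = 8^{2} = 64$)
$G{\left(K \right)} = \frac{-3 + K}{64 + K}$ ($G{\left(K \right)} = \frac{K - 3}{K + 64} = \frac{-3 + K}{64 + K}$)
$s{\left(t \right)} = - \frac{15 \left(-3 + t\right)}{64 + t}$ ($s{\left(t \right)} = - 15 \frac{-3 + t}{64 + t} = - \frac{15 \left(-3 + t\right)}{64 + t}$)
$\frac{-153 + s{\left(-9 \right)}}{o{\left(61 \right)}} = \frac{-153 + \frac{15 \left(3 - -9\right)}{64 - 9}}{61} = \left(-153 + \frac{15 \left(3 + 9\right)}{55}\right) \frac{1}{61} = \left(-153 + 15 \cdot \frac{1}{55} \cdot 12\right) \frac{1}{61} = \left(-153 + \frac{36}{11}\right) \frac{1}{61} = \left(- \frac{1647}{11}\right) \frac{1}{61} = - \frac{27}{11}$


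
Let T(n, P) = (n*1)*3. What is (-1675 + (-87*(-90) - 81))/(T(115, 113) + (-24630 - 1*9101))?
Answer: -3037/16693 ≈ -0.18193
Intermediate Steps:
T(n, P) = 3*n (T(n, P) = n*3 = 3*n)
(-1675 + (-87*(-90) - 81))/(T(115, 113) + (-24630 - 1*9101)) = (-1675 + (-87*(-90) - 81))/(3*115 + (-24630 - 1*9101)) = (-1675 + (7830 - 81))/(345 + (-24630 - 9101)) = (-1675 + 7749)/(345 - 33731) = 6074/(-33386) = 6074*(-1/33386) = -3037/16693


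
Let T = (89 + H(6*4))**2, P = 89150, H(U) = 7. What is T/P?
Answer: 4608/44575 ≈ 0.10338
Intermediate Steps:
T = 9216 (T = (89 + 7)**2 = 96**2 = 9216)
T/P = 9216/89150 = 9216*(1/89150) = 4608/44575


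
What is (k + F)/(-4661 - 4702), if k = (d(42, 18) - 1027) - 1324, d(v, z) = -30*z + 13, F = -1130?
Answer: 1336/3121 ≈ 0.42807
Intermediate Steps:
d(v, z) = 13 - 30*z
k = -2878 (k = ((13 - 30*18) - 1027) - 1324 = ((13 - 540) - 1027) - 1324 = (-527 - 1027) - 1324 = -1554 - 1324 = -2878)
(k + F)/(-4661 - 4702) = (-2878 - 1130)/(-4661 - 4702) = -4008/(-9363) = -4008*(-1/9363) = 1336/3121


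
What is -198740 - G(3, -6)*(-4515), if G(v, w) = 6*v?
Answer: -117470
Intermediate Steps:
-198740 - G(3, -6)*(-4515) = -198740 - 6*3*(-4515) = -198740 - 18*(-4515) = -198740 - 1*(-81270) = -198740 + 81270 = -117470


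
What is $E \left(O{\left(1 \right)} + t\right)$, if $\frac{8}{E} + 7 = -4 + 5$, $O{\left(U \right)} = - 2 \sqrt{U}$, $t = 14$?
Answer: $-16$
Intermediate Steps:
$E = - \frac{4}{3}$ ($E = \frac{8}{-7 + \left(-4 + 5\right)} = \frac{8}{-7 + 1} = \frac{8}{-6} = 8 \left(- \frac{1}{6}\right) = - \frac{4}{3} \approx -1.3333$)
$E \left(O{\left(1 \right)} + t\right) = - \frac{4 \left(- 2 \sqrt{1} + 14\right)}{3} = - \frac{4 \left(\left(-2\right) 1 + 14\right)}{3} = - \frac{4 \left(-2 + 14\right)}{3} = \left(- \frac{4}{3}\right) 12 = -16$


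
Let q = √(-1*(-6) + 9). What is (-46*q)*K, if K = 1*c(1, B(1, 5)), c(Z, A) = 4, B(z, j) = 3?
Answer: -184*√15 ≈ -712.63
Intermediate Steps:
q = √15 (q = √(6 + 9) = √15 ≈ 3.8730)
K = 4 (K = 1*4 = 4)
(-46*q)*K = -46*√15*4 = -184*√15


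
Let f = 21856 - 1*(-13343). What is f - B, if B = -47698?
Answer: 82897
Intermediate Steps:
f = 35199 (f = 21856 + 13343 = 35199)
f - B = 35199 - 1*(-47698) = 35199 + 47698 = 82897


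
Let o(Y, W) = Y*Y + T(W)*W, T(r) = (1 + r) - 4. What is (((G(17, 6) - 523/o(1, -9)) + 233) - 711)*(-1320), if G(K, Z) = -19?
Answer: 72198720/109 ≈ 6.6237e+5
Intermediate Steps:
T(r) = -3 + r
o(Y, W) = Y² + W*(-3 + W) (o(Y, W) = Y*Y + (-3 + W)*W = Y² + W*(-3 + W))
(((G(17, 6) - 523/o(1, -9)) + 233) - 711)*(-1320) = (((-19 - 523/(1² - 9*(-3 - 9))) + 233) - 711)*(-1320) = (((-19 - 523/(1 - 9*(-12))) + 233) - 711)*(-1320) = (((-19 - 523/(1 + 108)) + 233) - 711)*(-1320) = (((-19 - 523/109) + 233) - 711)*(-1320) = ((-2594/109 + 233) - 711)*(-1320) = (22803/109 - 711)*(-1320) = -54696/109*(-1320) = 72198720/109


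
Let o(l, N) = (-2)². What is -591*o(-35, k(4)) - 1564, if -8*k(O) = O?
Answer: -3928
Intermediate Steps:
k(O) = -O/8
o(l, N) = 4
-591*o(-35, k(4)) - 1564 = -591*4 - 1564 = -2364 - 1564 = -3928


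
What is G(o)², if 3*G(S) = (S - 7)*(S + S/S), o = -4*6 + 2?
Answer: 41209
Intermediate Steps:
o = -22 (o = -24 + 2 = -22)
G(S) = (1 + S)*(-7 + S)/3 (G(S) = ((S - 7)*(S + S/S))/3 = ((-7 + S)*(S + 1))/3 = ((-7 + S)*(1 + S))/3 = ((1 + S)*(-7 + S))/3 = (1 + S)*(-7 + S)/3)
G(o)² = (-7/3 - 2*(-22) + (⅓)*(-22)²)² = (-7/3 + 44 + (⅓)*484)² = (-7/3 + 44 + 484/3)² = 203² = 41209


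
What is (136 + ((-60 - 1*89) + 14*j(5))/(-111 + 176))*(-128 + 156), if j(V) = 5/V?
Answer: 48748/13 ≈ 3749.8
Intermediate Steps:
(136 + ((-60 - 1*89) + 14*j(5))/(-111 + 176))*(-128 + 156) = (136 + ((-60 - 1*89) + 14*(5/5))/(-111 + 176))*(-128 + 156) = (136 + ((-60 - 89) + 14*(5*(⅕)))/65)*28 = (136 + (-149 + 14*1)*(1/65))*28 = (136 + (-149 + 14)*(1/65))*28 = (136 - 135*1/65)*28 = (136 - 27/13)*28 = (1741/13)*28 = 48748/13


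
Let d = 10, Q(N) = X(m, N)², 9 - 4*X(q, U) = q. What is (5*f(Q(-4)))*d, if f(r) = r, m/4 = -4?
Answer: 15625/8 ≈ 1953.1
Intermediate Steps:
m = -16 (m = 4*(-4) = -16)
X(q, U) = 9/4 - q/4
Q(N) = 625/16 (Q(N) = (9/4 - ¼*(-16))² = (9/4 + 4)² = (25/4)² = 625/16)
(5*f(Q(-4)))*d = (5*(625/16))*10 = (3125/16)*10 = 15625/8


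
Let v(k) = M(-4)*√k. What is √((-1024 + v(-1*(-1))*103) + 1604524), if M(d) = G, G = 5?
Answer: 7*√32735 ≈ 1266.5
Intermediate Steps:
M(d) = 5
v(k) = 5*√k
√((-1024 + v(-1*(-1))*103) + 1604524) = √((-1024 + (5*√(-1*(-1)))*103) + 1604524) = √((-1024 + (5*√1)*103) + 1604524) = √((-1024 + (5*1)*103) + 1604524) = √((-1024 + 5*103) + 1604524) = √((-1024 + 515) + 1604524) = √(-509 + 1604524) = √1604015 = 7*√32735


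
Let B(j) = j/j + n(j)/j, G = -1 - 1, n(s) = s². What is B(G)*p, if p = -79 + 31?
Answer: 48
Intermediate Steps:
G = -2
B(j) = 1 + j (B(j) = j/j + j²/j = 1 + j)
p = -48
B(G)*p = (1 - 2)*(-48) = -1*(-48) = 48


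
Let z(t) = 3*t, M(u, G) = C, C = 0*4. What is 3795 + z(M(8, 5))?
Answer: 3795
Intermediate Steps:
C = 0
M(u, G) = 0
3795 + z(M(8, 5)) = 3795 + 3*0 = 3795 + 0 = 3795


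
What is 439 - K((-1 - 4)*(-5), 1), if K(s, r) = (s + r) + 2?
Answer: 411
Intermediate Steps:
K(s, r) = 2 + r + s (K(s, r) = (r + s) + 2 = 2 + r + s)
439 - K((-1 - 4)*(-5), 1) = 439 - (2 + 1 + (-1 - 4)*(-5)) = 439 - (2 + 1 - 5*(-5)) = 439 - (2 + 1 + 25) = 439 - 1*28 = 439 - 28 = 411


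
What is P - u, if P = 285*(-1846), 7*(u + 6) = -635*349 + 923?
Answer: -3462036/7 ≈ -4.9458e+5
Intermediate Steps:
u = -220734/7 (u = -6 + (-635*349 + 923)/7 = -6 + (-221615 + 923)/7 = -6 + (⅐)*(-220692) = -6 - 220692/7 = -220734/7 ≈ -31533.)
P = -526110
P - u = -526110 - 1*(-220734/7) = -526110 + 220734/7 = -3462036/7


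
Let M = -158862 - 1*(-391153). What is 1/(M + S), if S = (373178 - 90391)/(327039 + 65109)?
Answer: 392148/91092733855 ≈ 4.3049e-6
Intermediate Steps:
S = 282787/392148 ≈ 0.72112
M = 232291 (M = -158862 + 391153 = 232291)
1/(M + S) = 1/(232291 + 282787/392148) = 1/(91092733855/392148) = 392148/91092733855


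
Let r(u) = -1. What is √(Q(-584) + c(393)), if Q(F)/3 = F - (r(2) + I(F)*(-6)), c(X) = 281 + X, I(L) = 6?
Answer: I*√967 ≈ 31.097*I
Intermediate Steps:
Q(F) = 111 + 3*F (Q(F) = 3*(F - (-1 + 6*(-6))) = 3*(F - (-1 - 36)) = 3*(F - 1*(-37)) = 3*(F + 37) = 3*(37 + F) = 111 + 3*F)
√(Q(-584) + c(393)) = √((111 + 3*(-584)) + (281 + 393)) = √((111 - 1752) + 674) = √(-1641 + 674) = √(-967) = I*√967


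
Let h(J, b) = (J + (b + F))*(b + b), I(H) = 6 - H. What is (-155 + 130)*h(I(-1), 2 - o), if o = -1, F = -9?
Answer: -150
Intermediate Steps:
h(J, b) = 2*b*(-9 + J + b) (h(J, b) = (J + (b - 9))*(b + b) = (J + (-9 + b))*(2*b) = (-9 + J + b)*(2*b) = 2*b*(-9 + J + b))
(-155 + 130)*h(I(-1), 2 - o) = (-155 + 130)*(2*(2 - 1*(-1))*(-9 + (6 - 1*(-1)) + (2 - 1*(-1)))) = -50*(2 + 1)*(-9 + (6 + 1) + (2 + 1)) = -50*3*(-9 + 7 + 3) = -50*3 = -25*6 = -150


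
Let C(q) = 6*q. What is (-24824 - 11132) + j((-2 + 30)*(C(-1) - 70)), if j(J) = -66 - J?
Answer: -33894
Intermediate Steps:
(-24824 - 11132) + j((-2 + 30)*(C(-1) - 70)) = (-24824 - 11132) + (-66 - (-2 + 30)*(6*(-1) - 70)) = -35956 + (-66 - 28*(-6 - 70)) = -35956 + (-66 - 28*(-76)) = -35956 + (-66 - 1*(-2128)) = -35956 + (-66 + 2128) = -35956 + 2062 = -33894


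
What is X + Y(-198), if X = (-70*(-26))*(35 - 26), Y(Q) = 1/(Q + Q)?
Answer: 6486479/396 ≈ 16380.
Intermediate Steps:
Y(Q) = 1/(2*Q)
X = 16380 (X = 1820*9 = 16380)
X + Y(-198) = 16380 + (½)/(-198) = 16380 + (½)*(-1/198) = 16380 - 1/396 = 6486479/396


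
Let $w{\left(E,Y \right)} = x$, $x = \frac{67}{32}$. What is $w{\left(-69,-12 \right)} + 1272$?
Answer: $\frac{40771}{32} \approx 1274.1$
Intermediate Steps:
$x = \frac{67}{32}$ ($x = 67 \cdot \frac{1}{32} = \frac{67}{32} \approx 2.0938$)
$w{\left(E,Y \right)} = \frac{67}{32}$
$w{\left(-69,-12 \right)} + 1272 = \frac{67}{32} + 1272 = \frac{40771}{32}$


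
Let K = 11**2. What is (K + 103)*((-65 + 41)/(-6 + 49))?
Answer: -5376/43 ≈ -125.02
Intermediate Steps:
K = 121
(K + 103)*((-65 + 41)/(-6 + 49)) = (121 + 103)*((-65 + 41)/(-6 + 49)) = 224*(-24/43) = -5376/43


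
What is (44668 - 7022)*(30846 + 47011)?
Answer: 2931004622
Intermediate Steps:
(44668 - 7022)*(30846 + 47011) = 37646*77857 = 2931004622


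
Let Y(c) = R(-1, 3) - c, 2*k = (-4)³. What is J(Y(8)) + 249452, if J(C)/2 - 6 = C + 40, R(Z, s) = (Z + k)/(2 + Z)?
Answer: 249462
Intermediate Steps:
k = -32 (k = (½)*(-4)³ = (½)*(-64) = -32)
R(Z, s) = (-32 + Z)/(2 + Z) (R(Z, s) = (Z - 32)/(2 + Z) = (-32 + Z)/(2 + Z))
Y(c) = -33 - c (Y(c) = (-32 - 1)/(2 - 1) - c = -33/1 - c = 1*(-33) - c = -33 - c)
J(C) = 92 + 2*C (J(C) = 12 + 2*(C + 40) = 12 + 2*(40 + C) = 12 + (80 + 2*C) = 92 + 2*C)
J(Y(8)) + 249452 = (92 + 2*(-33 - 1*8)) + 249452 = (92 + 2*(-33 - 8)) + 249452 = (92 + 2*(-41)) + 249452 = (92 - 82) + 249452 = 10 + 249452 = 249462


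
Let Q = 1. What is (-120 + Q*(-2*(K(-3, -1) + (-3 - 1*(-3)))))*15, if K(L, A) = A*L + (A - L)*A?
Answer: -1830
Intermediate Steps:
K(L, A) = A*L + A*(A - L)
(-120 + Q*(-2*(K(-3, -1) + (-3 - 1*(-3)))))*15 = (-120 + 1*(-2*((-1)² + (-3 - 1*(-3)))))*15 = (-120 + 1*(-2*(1 + (-3 + 3))))*15 = (-120 + 1*(-2*(1 + 0)))*15 = (-120 + 1*(-2*1))*15 = (-120 + 1*(-2))*15 = (-120 - 2)*15 = -122*15 = -1830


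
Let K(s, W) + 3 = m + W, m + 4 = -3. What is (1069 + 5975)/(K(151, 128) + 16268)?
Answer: 1174/2731 ≈ 0.42988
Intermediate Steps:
m = -7 (m = -4 - 3 = -7)
K(s, W) = -10 + W (K(s, W) = -3 + (-7 + W) = -10 + W)
(1069 + 5975)/(K(151, 128) + 16268) = (1069 + 5975)/((-10 + 128) + 16268) = 7044/(118 + 16268) = 7044/16386 = 7044*(1/16386) = 1174/2731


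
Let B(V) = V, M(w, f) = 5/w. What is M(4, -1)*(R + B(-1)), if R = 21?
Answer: 25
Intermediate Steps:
M(4, -1)*(R + B(-1)) = (5/4)*(21 - 1) = (5*(¼))*20 = (5/4)*20 = 25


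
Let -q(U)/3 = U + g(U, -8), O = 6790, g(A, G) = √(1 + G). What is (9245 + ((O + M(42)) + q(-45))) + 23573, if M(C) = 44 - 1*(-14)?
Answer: 39801 - 3*I*√7 ≈ 39801.0 - 7.9373*I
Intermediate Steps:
q(U) = -3*U - 3*I*√7 (q(U) = -3*(U + √(1 - 8)) = -3*(U + √(-7)) = -3*(U + I*√7) = -3*U - 3*I*√7)
M(C) = 58 (M(C) = 44 + 14 = 58)
(9245 + ((O + M(42)) + q(-45))) + 23573 = (9245 + ((6790 + 58) + (-3*(-45) - 3*I*√7))) + 23573 = (9245 + (6848 + (135 - 3*I*√7))) + 23573 = (9245 + (6983 - 3*I*√7)) + 23573 = (16228 - 3*I*√7) + 23573 = 39801 - 3*I*√7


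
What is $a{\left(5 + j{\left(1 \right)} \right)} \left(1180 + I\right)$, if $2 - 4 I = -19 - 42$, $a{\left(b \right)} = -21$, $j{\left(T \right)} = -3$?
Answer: $- \frac{100443}{4} \approx -25111.0$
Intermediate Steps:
$I = \frac{63}{4}$ ($I = \frac{1}{2} - \frac{-19 - 42}{4} = \frac{1}{2} - - \frac{61}{4} = \frac{1}{2} + \frac{61}{4} = \frac{63}{4} \approx 15.75$)
$a{\left(5 + j{\left(1 \right)} \right)} \left(1180 + I\right) = - 21 \left(1180 + \frac{63}{4}\right) = \left(-21\right) \frac{4783}{4} = - \frac{100443}{4}$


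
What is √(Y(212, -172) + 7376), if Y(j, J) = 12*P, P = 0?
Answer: 4*√461 ≈ 85.884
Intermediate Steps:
Y(j, J) = 0 (Y(j, J) = 12*0 = 0)
√(Y(212, -172) + 7376) = √(0 + 7376) = √7376 = 4*√461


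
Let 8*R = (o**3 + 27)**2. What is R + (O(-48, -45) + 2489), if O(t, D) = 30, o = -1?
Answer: 5207/2 ≈ 2603.5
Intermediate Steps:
R = 169/2 (R = ((-1)**3 + 27)**2/8 = (-1 + 27)**2/8 = (1/8)*26**2 = (1/8)*676 = 169/2 ≈ 84.500)
R + (O(-48, -45) + 2489) = 169/2 + (30 + 2489) = 169/2 + 2519 = 5207/2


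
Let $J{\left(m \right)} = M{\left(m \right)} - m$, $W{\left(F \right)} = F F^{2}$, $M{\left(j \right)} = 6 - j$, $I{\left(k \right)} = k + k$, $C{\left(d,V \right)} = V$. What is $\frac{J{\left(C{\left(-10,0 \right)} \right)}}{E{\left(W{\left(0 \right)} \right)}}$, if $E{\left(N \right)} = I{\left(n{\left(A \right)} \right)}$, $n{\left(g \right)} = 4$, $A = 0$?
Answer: $\frac{3}{4} \approx 0.75$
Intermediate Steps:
$I{\left(k \right)} = 2 k$
$W{\left(F \right)} = F^{3}$
$E{\left(N \right)} = 8$ ($E{\left(N \right)} = 2 \cdot 4 = 8$)
$J{\left(m \right)} = 6 - 2 m$ ($J{\left(m \right)} = \left(6 - m\right) - m = 6 - 2 m$)
$\frac{J{\left(C{\left(-10,0 \right)} \right)}}{E{\left(W{\left(0 \right)} \right)}} = \frac{6 - 0}{8} = \left(6 + 0\right) \frac{1}{8} = 6 \cdot \frac{1}{8} = \frac{3}{4}$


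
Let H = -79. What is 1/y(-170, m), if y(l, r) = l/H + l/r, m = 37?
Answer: -2923/7140 ≈ -0.40938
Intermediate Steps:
y(l, r) = -l/79 + l/r (y(l, r) = l/(-79) + l/r = l*(-1/79) + l/r = -l/79 + l/r)
1/y(-170, m) = 1/(-1/79*(-170) - 170/37) = 1/(170/79 - 170*1/37) = 1/(170/79 - 170/37) = 1/(-7140/2923) = -2923/7140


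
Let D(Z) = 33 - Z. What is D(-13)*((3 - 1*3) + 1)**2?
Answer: 46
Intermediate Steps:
D(-13)*((3 - 1*3) + 1)**2 = (33 - 1*(-13))*((3 - 1*3) + 1)**2 = (33 + 13)*((3 - 3) + 1)**2 = 46*(0 + 1)**2 = 46*1**2 = 46*1 = 46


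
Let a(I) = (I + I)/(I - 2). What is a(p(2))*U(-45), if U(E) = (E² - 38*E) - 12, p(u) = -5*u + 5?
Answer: 37230/7 ≈ 5318.6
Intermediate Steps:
p(u) = 5 - 5*u
a(I) = 2*I/(-2 + I) (a(I) = (2*I)/(-2 + I) = 2*I/(-2 + I))
U(E) = -12 + E² - 38*E
a(p(2))*U(-45) = (2*(5 - 5*2)/(-2 + (5 - 5*2)))*(-12 + (-45)² - 38*(-45)) = (2*(5 - 10)/(-2 + (5 - 10)))*(-12 + 2025 + 1710) = (2*(-5)/(-2 - 5))*3723 = (2*(-5)/(-7))*3723 = (2*(-5)*(-⅐))*3723 = (10/7)*3723 = 37230/7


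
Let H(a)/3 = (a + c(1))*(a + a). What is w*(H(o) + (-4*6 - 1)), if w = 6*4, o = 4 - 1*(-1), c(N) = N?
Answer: 3720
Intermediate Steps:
o = 5 (o = 4 + 1 = 5)
H(a) = 6*a*(1 + a) (H(a) = 3*((a + 1)*(a + a)) = 3*((1 + a)*(2*a)) = 3*(2*a*(1 + a)) = 6*a*(1 + a))
w = 24
w*(H(o) + (-4*6 - 1)) = 24*(6*5*(1 + 5) + (-4*6 - 1)) = 24*(6*5*6 + (-24 - 1)) = 24*(180 - 25) = 24*155 = 3720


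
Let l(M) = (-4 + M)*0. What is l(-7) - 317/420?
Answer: -317/420 ≈ -0.75476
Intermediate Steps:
l(M) = 0
l(-7) - 317/420 = 0 - 317/420 = -317/420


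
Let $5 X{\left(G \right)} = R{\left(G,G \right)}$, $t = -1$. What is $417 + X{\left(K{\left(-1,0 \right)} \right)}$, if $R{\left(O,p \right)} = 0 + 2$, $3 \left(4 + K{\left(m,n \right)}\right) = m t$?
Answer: $\frac{2087}{5} \approx 417.4$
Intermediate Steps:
$K{\left(m,n \right)} = -4 - \frac{m}{3}$ ($K{\left(m,n \right)} = -4 + \frac{m \left(-1\right)}{3} = -4 + \frac{\left(-1\right) m}{3} = -4 - \frac{m}{3}$)
$R{\left(O,p \right)} = 2$
$X{\left(G \right)} = \frac{2}{5}$ ($X{\left(G \right)} = \frac{1}{5} \cdot 2 = \frac{2}{5}$)
$417 + X{\left(K{\left(-1,0 \right)} \right)} = 417 + \frac{2}{5} = \frac{2087}{5}$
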